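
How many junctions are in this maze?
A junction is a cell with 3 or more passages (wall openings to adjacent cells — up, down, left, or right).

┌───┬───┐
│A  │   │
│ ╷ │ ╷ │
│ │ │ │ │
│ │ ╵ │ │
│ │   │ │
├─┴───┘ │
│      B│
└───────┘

Checking each cell for number of passages:

Junctions found (3+ passages):
Total junctions: 0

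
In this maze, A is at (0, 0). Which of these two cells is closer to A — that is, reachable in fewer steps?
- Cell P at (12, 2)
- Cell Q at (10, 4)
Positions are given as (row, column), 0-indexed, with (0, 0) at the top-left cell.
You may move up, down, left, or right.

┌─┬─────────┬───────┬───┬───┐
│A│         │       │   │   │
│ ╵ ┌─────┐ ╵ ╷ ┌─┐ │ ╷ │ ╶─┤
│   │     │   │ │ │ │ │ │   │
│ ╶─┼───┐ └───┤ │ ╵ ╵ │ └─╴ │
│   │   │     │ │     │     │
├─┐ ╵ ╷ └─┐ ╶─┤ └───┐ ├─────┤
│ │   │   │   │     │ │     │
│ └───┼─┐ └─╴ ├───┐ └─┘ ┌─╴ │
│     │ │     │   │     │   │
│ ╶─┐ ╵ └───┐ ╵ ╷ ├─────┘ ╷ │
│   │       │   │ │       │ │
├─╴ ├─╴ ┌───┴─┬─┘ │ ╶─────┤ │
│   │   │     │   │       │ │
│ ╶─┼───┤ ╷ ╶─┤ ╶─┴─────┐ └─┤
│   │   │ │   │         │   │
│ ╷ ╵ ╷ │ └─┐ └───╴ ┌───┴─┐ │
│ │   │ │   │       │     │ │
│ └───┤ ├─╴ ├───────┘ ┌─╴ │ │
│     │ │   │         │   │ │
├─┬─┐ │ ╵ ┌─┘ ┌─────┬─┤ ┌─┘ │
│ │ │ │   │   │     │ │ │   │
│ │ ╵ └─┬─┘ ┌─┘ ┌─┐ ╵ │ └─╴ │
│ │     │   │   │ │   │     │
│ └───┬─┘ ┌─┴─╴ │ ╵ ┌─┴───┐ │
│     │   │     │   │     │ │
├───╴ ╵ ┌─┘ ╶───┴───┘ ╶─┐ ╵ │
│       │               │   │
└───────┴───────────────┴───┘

Shortest path A → P at (12, 2): 60 steps
Shortest path A → Q at (10, 4): 36 steps

Q is closer (36 steps vs 60 steps).

Path to P:

┌─┬─────────┬───────┬───┬───┐
│A│↱ → → → ↓│↱ ↓    │   │   │
│ ╵ ┌─────┐ ╵ ╷ ┌─┐ │ ╷ │ ╶─┤
│↳ ↑│     │↳ ↑│↓│ │ │ │ │   │
│ ╶─┼───┐ └───┤ │ ╵ ╵ │ └─╴ │
│   │   │     │↓│     │     │
├─┐ ╵ ╷ └─┐ ╶─┤ └───┐ ├─────┤
│ │   │   │   │↳ → ↓│ │↱ → ↓│
│ └───┼─┐ └─╴ ├───┐ └─┘ ┌─╴ │
│     │ │     │   │↳ → ↑│↓ ↲│
│ ╶─┐ ╵ └───┐ ╵ ╷ ├─────┘ ╷ │
│   │       │   │ │↓ ← ← ↲│ │
├─╴ ├─╴ ┌───┴─┬─┘ │ ╶─────┤ │
│   │   │     │   │↳ → → ↓│ │
│ ╶─┼───┤ ╷ ╶─┤ ╶─┴─────┐ └─┤
│   │   │ │   │         │↳ ↓│
│ ╷ ╵ ╷ │ └─┐ └───╴ ┌───┴─┐ │
│ │   │ │   │       │↓ ← ↰│↓│
│ └───┤ ├─╴ ├───────┘ ┌─╴ │ │
│     │ │   │↓ ← ← ← ↲│↱ ↑│↓│
├─┬─┐ │ ╵ ┌─┘ ┌─────┬─┤ ┌─┘ │
│ │ │ │   │↓ ↲│     │ │↑│  ↓│
│ │ ╵ └─┬─┘ ┌─┘ ┌─┐ ╵ │ └─╴ │
│ │     │↓ ↲│   │ │   │↑ ← ↲│
│ └───┬─┘ ┌─┴─╴ │ ╵ ┌─┴───┐ │
│    P│↓ ↲│     │   │     │ │
├───╴ ╵ ┌─┘ ╶───┴───┘ ╶─┐ ╵ │
│    ↑ ↲│               │   │
└───────┴───────────────┴───┘

Path to Q:

┌─┬─────────┬───────┬───┬───┐
│A│         │       │   │   │
│ ╵ ┌─────┐ ╵ ╷ ┌─┐ │ ╷ │ ╶─┤
│↓  │     │   │ │ │ │ │ │   │
│ ╶─┼───┐ └───┤ │ ╵ ╵ │ └─╴ │
│↳ ↓│↱ ↓│     │ │     │     │
├─┐ ╵ ╷ └─┐ ╶─┤ └───┐ ├─────┤
│ │↳ ↑│↳ ↓│   │     │ │     │
│ └───┼─┐ └─╴ ├───┐ └─┘ ┌─╴ │
│     │ │↳ → ↓│↱ ↓│     │   │
│ ╶─┐ ╵ └───┐ ╵ ╷ ├─────┘ ╷ │
│   │       │↳ ↑│↓│       │ │
├─╴ ├─╴ ┌───┴─┬─┘ │ ╶─────┤ │
│   │   │↓ ↰  │↓ ↲│       │ │
│ ╶─┼───┤ ╷ ╶─┤ ╶─┴─────┐ └─┤
│   │   │↓│↑ ↰│↳ → ↓    │   │
│ ╷ ╵ ╷ │ └─┐ └───╴ ┌───┴─┐ │
│ │   │ │↳ ↓│↑ ← ← ↲│     │ │
│ └───┤ ├─╴ ├───────┘ ┌─╴ │ │
│     │ │↓ ↲│         │   │ │
├─┬─┐ │ ╵ ┌─┘ ┌─────┬─┤ ┌─┘ │
│ │ │ │  Q│   │     │ │ │   │
│ │ ╵ └─┬─┘ ┌─┘ ┌─┐ ╵ │ └─╴ │
│ │     │   │   │ │   │     │
│ └───┬─┘ ┌─┴─╴ │ ╵ ┌─┴───┐ │
│     │   │     │   │     │ │
├───╴ ╵ ┌─┘ ╶───┴───┘ ╶─┐ ╵ │
│       │               │   │
└───────┴───────────────┴───┘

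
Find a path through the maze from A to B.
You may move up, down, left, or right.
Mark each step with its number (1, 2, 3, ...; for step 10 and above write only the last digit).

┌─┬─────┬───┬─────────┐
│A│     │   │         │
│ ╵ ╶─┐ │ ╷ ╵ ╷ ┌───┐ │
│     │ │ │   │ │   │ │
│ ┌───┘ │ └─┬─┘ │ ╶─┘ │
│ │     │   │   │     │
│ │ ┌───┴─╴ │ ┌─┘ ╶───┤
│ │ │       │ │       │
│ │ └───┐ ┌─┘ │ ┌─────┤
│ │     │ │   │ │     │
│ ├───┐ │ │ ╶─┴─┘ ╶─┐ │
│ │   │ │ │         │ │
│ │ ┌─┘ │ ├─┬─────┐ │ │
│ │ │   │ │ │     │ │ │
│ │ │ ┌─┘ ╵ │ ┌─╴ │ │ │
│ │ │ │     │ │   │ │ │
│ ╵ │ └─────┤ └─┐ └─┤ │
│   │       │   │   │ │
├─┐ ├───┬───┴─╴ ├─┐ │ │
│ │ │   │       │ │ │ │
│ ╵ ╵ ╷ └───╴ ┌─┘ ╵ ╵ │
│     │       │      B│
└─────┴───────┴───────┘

Finding the shortest path through the maze:
Path length: 32 steps
Directions: down → down → down → down → down → down → down → down → right → down → down → right → up → right → down → right → right → right → up → right → up → left → up → up → right → right → down → down → right → down → down → right

Solution:

┌─┬─────┬───┬─────────┐
│A│     │   │         │
│ ╵ ╶─┐ │ ╷ ╵ ╷ ┌───┐ │
│1    │ │ │   │ │   │ │
│ ┌───┘ │ └─┬─┘ │ ╶─┘ │
│2│     │   │   │     │
│ │ ┌───┴─╴ │ ┌─┘ ╶───┤
│3│ │       │ │       │
│ │ └───┐ ┌─┘ │ ┌─────┤
│4│     │ │   │ │     │
│ ├───┐ │ │ ╶─┴─┘ ╶─┐ │
│5│   │ │ │         │ │
│ │ ┌─┘ │ ├─┬─────┐ │ │
│6│ │   │ │ │4 5 6│ │ │
│ │ │ ┌─┘ ╵ │ ┌─╴ │ │ │
│7│ │ │     │3│  7│ │ │
│ ╵ │ └─────┤ └─┐ └─┤ │
│8 9│       │2 1│8 9│ │
├─┐ ├───┬───┴─╴ ├─┐ │ │
│ │0│3 4│    9 0│ │0│ │
│ ╵ ╵ ╷ └───╴ ┌─┘ ╵ ╵ │
│  1 2│5 6 7 8│    1 B│
└─────┴───────┴───────┘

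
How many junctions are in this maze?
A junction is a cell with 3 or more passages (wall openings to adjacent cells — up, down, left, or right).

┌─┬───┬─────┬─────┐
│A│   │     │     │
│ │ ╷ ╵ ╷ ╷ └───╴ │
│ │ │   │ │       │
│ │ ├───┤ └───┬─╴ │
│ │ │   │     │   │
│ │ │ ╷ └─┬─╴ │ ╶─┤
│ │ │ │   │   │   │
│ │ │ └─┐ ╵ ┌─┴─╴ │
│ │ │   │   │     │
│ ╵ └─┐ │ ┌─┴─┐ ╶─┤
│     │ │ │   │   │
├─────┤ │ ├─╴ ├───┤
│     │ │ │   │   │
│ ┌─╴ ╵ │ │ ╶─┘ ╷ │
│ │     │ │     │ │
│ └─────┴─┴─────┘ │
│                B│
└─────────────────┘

Checking each cell for number of passages:

Junctions found (3+ passages):
  (0, 4): 3 passages
  (1, 8): 3 passages
  (4, 4): 3 passages
  (4, 7): 3 passages
  (5, 1): 3 passages
  (7, 2): 3 passages
Total junctions: 6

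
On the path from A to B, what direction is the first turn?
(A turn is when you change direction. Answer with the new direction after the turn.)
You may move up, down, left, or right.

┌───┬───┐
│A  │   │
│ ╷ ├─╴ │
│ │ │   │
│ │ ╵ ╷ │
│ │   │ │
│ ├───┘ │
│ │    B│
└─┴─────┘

Directions: right, down, down, right, up, right, down, down
First turn direction: down

Solution:

┌───┬───┐
│A ↓│   │
│ ╷ ├─╴ │
│ │↓│↱ ↓│
│ │ ╵ ╷ │
│ │↳ ↑│↓│
│ ├───┘ │
│ │    B│
└─┴─────┘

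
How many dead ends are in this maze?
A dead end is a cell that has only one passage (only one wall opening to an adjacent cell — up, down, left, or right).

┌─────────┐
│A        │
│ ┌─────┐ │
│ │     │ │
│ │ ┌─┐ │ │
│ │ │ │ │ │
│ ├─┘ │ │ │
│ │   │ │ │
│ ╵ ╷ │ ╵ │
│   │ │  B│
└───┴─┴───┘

Checking each cell for number of passages:

Dead ends found at positions:
  (2, 1)
  (2, 2)
  (4, 2)
Total dead ends: 3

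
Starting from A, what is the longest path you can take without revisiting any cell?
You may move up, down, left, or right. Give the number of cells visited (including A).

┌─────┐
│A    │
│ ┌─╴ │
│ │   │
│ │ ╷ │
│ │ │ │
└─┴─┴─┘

Finding longest simple path using DFS:
Start: (0, 0)
Longest path visits 6 cells
Path: A → right → right → down → left → down

Solution:

┌─────┐
│A → ↓│
│ ┌─╴ │
│ │↓ ↲│
│ │ ╷ │
│ │B│ │
└─┴─┴─┘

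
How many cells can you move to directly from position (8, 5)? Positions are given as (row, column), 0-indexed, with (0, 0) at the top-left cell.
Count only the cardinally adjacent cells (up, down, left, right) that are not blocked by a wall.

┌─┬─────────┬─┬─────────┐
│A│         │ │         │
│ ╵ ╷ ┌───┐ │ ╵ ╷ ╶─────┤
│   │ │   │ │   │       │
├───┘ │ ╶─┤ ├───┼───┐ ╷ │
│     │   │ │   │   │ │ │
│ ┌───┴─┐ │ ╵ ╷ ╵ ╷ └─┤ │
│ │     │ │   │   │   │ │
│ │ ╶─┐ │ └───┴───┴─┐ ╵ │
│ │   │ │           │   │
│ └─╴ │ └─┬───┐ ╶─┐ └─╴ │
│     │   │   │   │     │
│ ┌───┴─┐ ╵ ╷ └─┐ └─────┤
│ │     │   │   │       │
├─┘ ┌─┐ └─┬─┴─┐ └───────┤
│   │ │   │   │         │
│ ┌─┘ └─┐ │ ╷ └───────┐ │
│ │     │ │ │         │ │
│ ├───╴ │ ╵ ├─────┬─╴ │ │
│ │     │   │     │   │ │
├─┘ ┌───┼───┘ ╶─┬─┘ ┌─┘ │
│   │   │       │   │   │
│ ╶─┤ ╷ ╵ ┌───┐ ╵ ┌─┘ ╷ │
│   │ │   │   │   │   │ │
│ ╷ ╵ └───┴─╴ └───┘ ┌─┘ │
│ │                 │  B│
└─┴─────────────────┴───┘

Checking passable neighbors of (8, 5):
Neighbors: (7, 5), (9, 5)
Count: 2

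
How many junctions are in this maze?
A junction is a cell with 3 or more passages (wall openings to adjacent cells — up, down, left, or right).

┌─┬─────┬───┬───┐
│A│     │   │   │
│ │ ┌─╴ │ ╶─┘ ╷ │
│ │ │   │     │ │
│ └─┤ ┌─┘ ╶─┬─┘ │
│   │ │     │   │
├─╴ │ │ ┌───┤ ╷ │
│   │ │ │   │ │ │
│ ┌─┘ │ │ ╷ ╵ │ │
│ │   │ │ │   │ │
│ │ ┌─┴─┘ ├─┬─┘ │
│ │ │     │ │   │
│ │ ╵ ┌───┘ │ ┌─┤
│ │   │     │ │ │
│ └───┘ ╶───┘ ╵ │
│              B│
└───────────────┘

Checking each cell for number of passages:

Junctions found (3+ passages):
  (1, 4): 3 passages
  (2, 4): 3 passages
  (2, 7): 3 passages
  (7, 3): 3 passages
  (7, 6): 3 passages
Total junctions: 5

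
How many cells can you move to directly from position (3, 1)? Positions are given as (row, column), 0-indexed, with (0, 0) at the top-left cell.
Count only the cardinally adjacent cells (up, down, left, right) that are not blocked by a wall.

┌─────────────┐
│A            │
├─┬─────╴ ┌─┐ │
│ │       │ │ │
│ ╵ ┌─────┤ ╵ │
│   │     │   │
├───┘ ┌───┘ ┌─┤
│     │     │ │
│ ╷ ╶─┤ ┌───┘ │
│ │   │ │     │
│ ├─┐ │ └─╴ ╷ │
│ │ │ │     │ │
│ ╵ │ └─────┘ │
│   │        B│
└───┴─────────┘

Checking passable neighbors of (3, 1):
Neighbors: (4, 1), (3, 0), (3, 2)
Count: 3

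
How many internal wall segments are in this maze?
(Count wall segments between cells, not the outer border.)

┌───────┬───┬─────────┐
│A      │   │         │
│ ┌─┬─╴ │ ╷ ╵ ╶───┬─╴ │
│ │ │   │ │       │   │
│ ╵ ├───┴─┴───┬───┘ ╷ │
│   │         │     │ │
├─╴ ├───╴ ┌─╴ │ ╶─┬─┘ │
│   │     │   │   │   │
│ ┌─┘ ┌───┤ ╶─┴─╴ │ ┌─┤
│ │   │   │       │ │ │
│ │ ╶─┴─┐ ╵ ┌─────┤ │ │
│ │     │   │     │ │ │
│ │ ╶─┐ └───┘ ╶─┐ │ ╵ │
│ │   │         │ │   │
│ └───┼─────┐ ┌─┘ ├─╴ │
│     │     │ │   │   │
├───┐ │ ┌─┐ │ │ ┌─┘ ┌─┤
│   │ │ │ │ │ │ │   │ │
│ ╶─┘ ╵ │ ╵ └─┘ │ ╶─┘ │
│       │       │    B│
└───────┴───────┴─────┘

Counting internal wall segments:
Total internal walls: 90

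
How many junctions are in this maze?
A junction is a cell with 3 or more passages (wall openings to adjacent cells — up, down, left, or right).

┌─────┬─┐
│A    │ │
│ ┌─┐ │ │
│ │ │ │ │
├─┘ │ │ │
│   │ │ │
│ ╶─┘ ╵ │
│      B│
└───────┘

Checking each cell for number of passages:

Junctions found (3+ passages):
  (3, 2): 3 passages
Total junctions: 1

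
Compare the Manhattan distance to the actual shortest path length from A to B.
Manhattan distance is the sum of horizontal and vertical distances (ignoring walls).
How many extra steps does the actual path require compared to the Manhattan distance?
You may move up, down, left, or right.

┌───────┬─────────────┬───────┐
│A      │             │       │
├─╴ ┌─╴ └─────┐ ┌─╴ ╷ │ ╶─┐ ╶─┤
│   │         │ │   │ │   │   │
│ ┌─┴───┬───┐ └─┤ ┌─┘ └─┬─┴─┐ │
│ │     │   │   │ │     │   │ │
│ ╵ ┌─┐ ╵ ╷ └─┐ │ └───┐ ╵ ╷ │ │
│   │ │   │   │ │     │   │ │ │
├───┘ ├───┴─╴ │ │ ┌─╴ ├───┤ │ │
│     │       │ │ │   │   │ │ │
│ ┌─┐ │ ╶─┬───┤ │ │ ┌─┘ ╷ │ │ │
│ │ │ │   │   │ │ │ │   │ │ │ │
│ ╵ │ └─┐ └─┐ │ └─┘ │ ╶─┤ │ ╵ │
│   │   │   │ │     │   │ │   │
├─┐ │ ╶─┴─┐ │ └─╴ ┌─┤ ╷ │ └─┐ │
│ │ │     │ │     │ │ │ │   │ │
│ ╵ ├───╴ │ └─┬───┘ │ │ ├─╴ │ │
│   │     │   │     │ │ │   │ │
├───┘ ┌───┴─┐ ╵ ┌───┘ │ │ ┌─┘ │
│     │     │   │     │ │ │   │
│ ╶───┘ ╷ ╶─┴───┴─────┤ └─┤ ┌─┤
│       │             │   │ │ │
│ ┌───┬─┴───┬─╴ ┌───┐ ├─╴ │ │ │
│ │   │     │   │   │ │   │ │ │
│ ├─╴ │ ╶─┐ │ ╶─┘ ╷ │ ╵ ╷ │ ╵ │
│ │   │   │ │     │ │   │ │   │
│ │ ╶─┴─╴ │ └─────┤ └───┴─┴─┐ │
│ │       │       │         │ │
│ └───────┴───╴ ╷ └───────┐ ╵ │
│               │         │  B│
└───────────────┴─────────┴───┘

Manhattan distance: |14 - 0| + |14 - 0| = 28
Actual path length: 48
Extra steps: 48 - 28 = 20

Solution:

┌───────┬─────────────┬───────┐
│A → → ↓│          ↱ ↓│       │
├─╴ ┌─╴ └─────┐ ┌─╴ ╷ │ ╶─┐ ╶─┤
│   │  ↳ → → ↓│ │↱ ↑│↓│   │   │
│ ┌─┴───┬───┐ └─┤ ┌─┘ └─┬─┴─┐ │
│ │     │   │↳ ↓│↑│  ↳ ↓│↱ ↓│ │
│ ╵ ┌─┐ ╵ ╷ └─┐ │ └───┐ ╵ ╷ │ │
│   │ │   │   │↓│↑ ← ↰│↳ ↑│↓│ │
├───┘ ├───┴─╴ │ │ ┌─╴ ├───┤ │ │
│     │       │↓│ │↱ ↑│   │↓│ │
│ ┌─┐ │ ╶─┬───┤ │ │ ┌─┘ ╷ │ │ │
│ │ │ │   │   │↓│ │↑│   │ │↓│ │
│ ╵ │ └─┐ └─┐ │ └─┘ │ ╶─┤ │ ╵ │
│   │   │   │ │↳ → ↑│   │ │↳ ↓│
├─┐ │ ╶─┴─┐ │ └─╴ ┌─┤ ╷ │ └─┐ │
│ │ │     │ │     │ │ │ │   │↓│
│ ╵ ├───╴ │ └─┬───┘ │ │ ├─╴ │ │
│   │     │   │     │ │ │   │↓│
├───┘ ┌───┴─┐ ╵ ┌───┘ │ │ ┌─┘ │
│     │     │   │     │ │ │↓ ↲│
│ ╶───┘ ╷ ╶─┴───┴─────┤ └─┤ ┌─┤
│       │             │   │↓│ │
│ ┌───┬─┴───┬─╴ ┌───┐ ├─╴ │ │ │
│ │   │     │   │   │ │   │↓│ │
│ ├─╴ │ ╶─┐ │ ╶─┘ ╷ │ ╵ ╷ │ ╵ │
│ │   │   │ │     │ │   │ │↳ ↓│
│ │ ╶─┴─╴ │ └─────┤ └───┴─┴─┐ │
│ │       │       │         │↓│
│ └───────┴───╴ ╷ └───────┐ ╵ │
│               │         │  B│
└───────────────┴─────────┴───┘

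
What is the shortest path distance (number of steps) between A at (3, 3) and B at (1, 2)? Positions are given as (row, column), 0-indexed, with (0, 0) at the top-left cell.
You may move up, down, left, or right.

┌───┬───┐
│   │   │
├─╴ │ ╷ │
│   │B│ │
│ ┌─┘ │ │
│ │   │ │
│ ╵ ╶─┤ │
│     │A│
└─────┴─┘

Finding path from (3, 3) to (1, 2):
Path: (3,3) → (2,3) → (1,3) → (0,3) → (0,2) → (1,2)
Distance: 5 steps

Solution:

┌───┬───┐
│   │↓ ↰│
├─╴ │ ╷ │
│   │B│↑│
│ ┌─┘ │ │
│ │   │↑│
│ ╵ ╶─┤ │
│     │A│
└─────┴─┘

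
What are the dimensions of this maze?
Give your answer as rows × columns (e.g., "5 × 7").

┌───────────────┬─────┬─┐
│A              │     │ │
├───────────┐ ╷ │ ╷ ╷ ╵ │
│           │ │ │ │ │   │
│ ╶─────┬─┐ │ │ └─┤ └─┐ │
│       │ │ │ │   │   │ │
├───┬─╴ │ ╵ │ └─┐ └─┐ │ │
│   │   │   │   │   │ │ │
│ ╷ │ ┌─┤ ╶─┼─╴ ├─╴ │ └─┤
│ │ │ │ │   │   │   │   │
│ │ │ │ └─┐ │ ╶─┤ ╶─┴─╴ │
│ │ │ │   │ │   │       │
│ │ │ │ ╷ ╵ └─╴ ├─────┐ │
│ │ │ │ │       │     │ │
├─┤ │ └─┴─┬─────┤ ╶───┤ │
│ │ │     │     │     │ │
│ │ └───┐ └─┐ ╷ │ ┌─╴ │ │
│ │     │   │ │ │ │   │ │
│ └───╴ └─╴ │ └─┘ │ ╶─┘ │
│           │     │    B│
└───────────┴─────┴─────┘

Counting the maze dimensions:
Rows (vertical): 10
Columns (horizontal): 12
Dimensions: 10 × 12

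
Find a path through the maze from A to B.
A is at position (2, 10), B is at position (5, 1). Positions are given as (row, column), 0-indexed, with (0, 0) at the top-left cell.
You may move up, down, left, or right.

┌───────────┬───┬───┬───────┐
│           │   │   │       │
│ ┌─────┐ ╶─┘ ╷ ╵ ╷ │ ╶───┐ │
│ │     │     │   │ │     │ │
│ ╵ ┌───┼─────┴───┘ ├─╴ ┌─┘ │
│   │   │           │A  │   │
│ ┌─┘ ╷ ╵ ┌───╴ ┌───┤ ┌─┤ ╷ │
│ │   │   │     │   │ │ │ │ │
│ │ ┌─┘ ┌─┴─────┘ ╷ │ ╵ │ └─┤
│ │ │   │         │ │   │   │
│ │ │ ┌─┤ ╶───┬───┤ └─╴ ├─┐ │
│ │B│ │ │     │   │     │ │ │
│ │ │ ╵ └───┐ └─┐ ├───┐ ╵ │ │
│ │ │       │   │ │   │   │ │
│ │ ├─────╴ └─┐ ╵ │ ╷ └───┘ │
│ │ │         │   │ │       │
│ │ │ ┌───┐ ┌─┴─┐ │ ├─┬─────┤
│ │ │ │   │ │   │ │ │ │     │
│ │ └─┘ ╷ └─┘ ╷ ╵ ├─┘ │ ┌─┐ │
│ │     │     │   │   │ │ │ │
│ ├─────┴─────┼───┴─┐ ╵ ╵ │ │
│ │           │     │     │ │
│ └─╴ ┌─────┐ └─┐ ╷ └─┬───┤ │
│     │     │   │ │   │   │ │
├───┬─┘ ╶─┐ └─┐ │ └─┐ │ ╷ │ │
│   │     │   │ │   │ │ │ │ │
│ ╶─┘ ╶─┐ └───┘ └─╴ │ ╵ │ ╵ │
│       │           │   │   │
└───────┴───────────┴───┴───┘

Finding the shortest path from (2, 10) to (5, 1):
Path length: 38 steps
Directions: down → down → right → down → left → left → up → up → left → down → left → left → left → left → down → right → right → down → right → down → right → down → down → left → up → left → down → left → left → up → left → down → left → left → up → up → up → up

Solution:

┌───────────┬───┬───┬───────┐
│           │   │   │       │
│ ┌─────┐ ╶─┘ ╷ ╵ ╷ │ ╶───┐ │
│ │     │     │   │ │     │ │
│ ╵ ┌───┼─────┴───┘ ├─╴ ┌─┘ │
│   │   │           │A  │   │
│ ┌─┘ ╷ ╵ ┌───╴ ┌───┤ ┌─┤ ╷ │
│ │   │   │     │↓ ↰│↓│ │ │ │
│ │ ┌─┘ ┌─┴─────┘ ╷ │ ╵ │ └─┤
│ │ │   │↓ ← ← ← ↲│↑│↳ ↓│   │
│ │ │ ┌─┤ ╶───┬───┤ └─╴ ├─┐ │
│ │B│ │ │↳ → ↓│   │↑ ← ↲│ │ │
│ │ │ ╵ └───┐ └─┐ ├───┐ ╵ │ │
│ │↑│       │↳ ↓│ │   │   │ │
│ │ ├─────╴ └─┐ ╵ │ ╷ └───┘ │
│ │↑│         │↳ ↓│ │       │
│ │ │ ┌───┐ ┌─┴─┐ │ ├─┬─────┤
│ │↑│ │↓ ↰│ │↓ ↰│↓│ │ │     │
│ │ └─┘ ╷ └─┘ ╷ ╵ ├─┘ │ ┌─┐ │
│ │↑ ← ↲│↑ ← ↲│↑ ↲│   │ │ │ │
│ ├─────┴─────┼───┴─┐ ╵ ╵ │ │
│ │           │     │     │ │
│ └─╴ ┌─────┐ └─┐ ╷ └─┬───┤ │
│     │     │   │ │   │   │ │
├───┬─┘ ╶─┐ └─┐ │ └─┐ │ ╷ │ │
│   │     │   │ │   │ │ │ │ │
│ ╶─┘ ╶─┐ └───┘ └─╴ │ ╵ │ ╵ │
│       │           │   │   │
└───────┴───────────┴───┴───┘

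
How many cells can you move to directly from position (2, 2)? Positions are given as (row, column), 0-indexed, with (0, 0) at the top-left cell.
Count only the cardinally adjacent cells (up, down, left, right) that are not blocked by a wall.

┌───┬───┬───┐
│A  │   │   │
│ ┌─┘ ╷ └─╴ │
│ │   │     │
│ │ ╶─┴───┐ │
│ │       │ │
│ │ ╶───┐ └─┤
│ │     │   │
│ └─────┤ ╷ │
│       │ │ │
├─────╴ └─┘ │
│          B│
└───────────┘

Checking passable neighbors of (2, 2):
Neighbors: (2, 1), (2, 3)
Count: 2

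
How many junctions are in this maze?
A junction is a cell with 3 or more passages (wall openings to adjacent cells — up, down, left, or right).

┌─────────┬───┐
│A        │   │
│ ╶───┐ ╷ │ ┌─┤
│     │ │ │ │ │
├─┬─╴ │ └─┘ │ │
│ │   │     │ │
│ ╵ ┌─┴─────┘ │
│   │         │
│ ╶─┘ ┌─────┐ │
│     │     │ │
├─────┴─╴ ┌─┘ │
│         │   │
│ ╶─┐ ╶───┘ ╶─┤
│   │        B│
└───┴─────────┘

Checking each cell for number of passages:

Junctions found (3+ passages):
  (0, 3): 3 passages
  (3, 0): 3 passages
  (3, 6): 3 passages
  (4, 4): 3 passages
  (5, 2): 3 passages
  (6, 5): 3 passages
Total junctions: 6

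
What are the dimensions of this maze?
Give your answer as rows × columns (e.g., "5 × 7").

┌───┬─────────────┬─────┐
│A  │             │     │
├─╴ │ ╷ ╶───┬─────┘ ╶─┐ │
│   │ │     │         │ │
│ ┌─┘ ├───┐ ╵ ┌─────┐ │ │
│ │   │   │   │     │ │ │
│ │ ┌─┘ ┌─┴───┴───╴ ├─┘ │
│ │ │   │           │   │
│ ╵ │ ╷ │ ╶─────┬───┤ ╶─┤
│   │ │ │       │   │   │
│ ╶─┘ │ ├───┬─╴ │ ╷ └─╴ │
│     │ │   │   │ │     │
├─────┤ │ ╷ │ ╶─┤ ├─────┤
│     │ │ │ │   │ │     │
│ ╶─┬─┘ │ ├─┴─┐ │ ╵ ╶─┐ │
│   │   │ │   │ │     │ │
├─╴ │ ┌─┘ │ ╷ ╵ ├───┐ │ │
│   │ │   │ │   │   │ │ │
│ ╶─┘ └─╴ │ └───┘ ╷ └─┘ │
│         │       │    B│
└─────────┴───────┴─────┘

Counting the maze dimensions:
Rows (vertical): 10
Columns (horizontal): 12
Dimensions: 10 × 12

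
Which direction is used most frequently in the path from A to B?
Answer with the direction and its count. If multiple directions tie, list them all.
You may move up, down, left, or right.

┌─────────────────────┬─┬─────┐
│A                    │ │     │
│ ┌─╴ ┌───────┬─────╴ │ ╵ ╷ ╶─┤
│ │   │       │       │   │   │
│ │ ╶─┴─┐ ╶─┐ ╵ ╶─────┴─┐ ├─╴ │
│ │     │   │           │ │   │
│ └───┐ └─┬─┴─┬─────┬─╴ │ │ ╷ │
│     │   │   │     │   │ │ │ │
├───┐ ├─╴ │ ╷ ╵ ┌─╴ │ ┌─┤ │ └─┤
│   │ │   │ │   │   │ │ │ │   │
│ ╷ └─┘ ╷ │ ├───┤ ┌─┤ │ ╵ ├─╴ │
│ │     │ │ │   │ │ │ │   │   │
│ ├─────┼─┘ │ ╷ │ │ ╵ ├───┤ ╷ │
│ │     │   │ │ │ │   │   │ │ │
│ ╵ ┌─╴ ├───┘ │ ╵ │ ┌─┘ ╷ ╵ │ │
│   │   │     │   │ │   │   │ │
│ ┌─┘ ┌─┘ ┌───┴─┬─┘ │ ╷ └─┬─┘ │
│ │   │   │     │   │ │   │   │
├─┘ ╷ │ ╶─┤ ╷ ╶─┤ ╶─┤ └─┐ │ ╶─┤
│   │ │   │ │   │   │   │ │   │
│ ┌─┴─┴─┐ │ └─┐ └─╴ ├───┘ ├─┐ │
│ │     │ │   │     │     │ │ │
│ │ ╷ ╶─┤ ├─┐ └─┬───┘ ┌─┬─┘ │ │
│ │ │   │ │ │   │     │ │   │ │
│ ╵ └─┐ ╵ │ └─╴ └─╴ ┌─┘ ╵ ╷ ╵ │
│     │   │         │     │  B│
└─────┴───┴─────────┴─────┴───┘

Directions: right, right, right, right, right, right, right, right, right, right, down, left, left, left, down, right, right, right, right, down, left, down, down, down, left, down, down, left, down, right, down, left, left, up, left, up, left, down, down, right, down, right, down, right, right, up, right, up, right, right, up, up, left, up, up, right, down, right, up, up, right, down, down, down, left, down, right, down, down, down
Counts: {'right': 26, 'down': 22, 'left': 12, 'up': 10}
Most common: right (26 times)

Solution:

┌─────────────────────┬─┬─────┐
│A → → → → → → → → → ↓│ │     │
│ ┌─╴ ┌───────┬─────╴ │ ╵ ╷ ╶─┤
│ │   │       │↓ ← ← ↲│   │   │
│ │ ╶─┴─┐ ╶─┐ ╵ ╶─────┴─┐ ├─╴ │
│ │     │   │  ↳ → → → ↓│ │   │
│ └───┐ └─┬─┴─┬─────┬─╴ │ │ ╷ │
│     │   │   │     │↓ ↲│ │ │ │
├───┐ ├─╴ │ ╷ ╵ ┌─╴ │ ┌─┤ │ └─┤
│   │ │   │ │   │   │↓│ │ │   │
│ ╷ └─┘ ╷ │ ├───┤ ┌─┤ │ ╵ ├─╴ │
│ │     │ │ │   │ │ │↓│   │↱ ↓│
│ ├─────┼─┘ │ ╷ │ │ ╵ ├───┤ ╷ │
│ │     │   │ │ │ │↓ ↲│↱ ↓│↑│↓│
│ ╵ ┌─╴ ├───┘ │ ╵ │ ┌─┘ ╷ ╵ │ │
│   │   │     │   │↓│  ↑│↳ ↑│↓│
│ ┌─┘ ┌─┘ ┌───┴─┬─┘ │ ╷ └─┬─┘ │
│ │   │   │↓ ↰  │↓ ↲│ │↑ ↰│↓ ↲│
├─┘ ╷ │ ╶─┤ ╷ ╶─┤ ╶─┤ └─┐ │ ╶─┤
│   │ │   │↓│↑ ↰│↳ ↓│   │↑│↳ ↓│
│ ┌─┴─┴─┐ │ └─┐ └─╴ ├───┘ ├─┐ │
│ │     │ │↳ ↓│↑ ← ↲│↱ → ↑│ │↓│
│ │ ╷ ╶─┤ ├─┐ └─┬───┘ ┌─┬─┘ │ │
│ │ │   │ │ │↳ ↓│  ↱ ↑│ │   │↓│
│ ╵ └─┐ ╵ │ └─╴ └─╴ ┌─┘ ╵ ╷ ╵ │
│     │   │    ↳ → ↑│     │  B│
└─────┴───┴─────────┴─────┴───┘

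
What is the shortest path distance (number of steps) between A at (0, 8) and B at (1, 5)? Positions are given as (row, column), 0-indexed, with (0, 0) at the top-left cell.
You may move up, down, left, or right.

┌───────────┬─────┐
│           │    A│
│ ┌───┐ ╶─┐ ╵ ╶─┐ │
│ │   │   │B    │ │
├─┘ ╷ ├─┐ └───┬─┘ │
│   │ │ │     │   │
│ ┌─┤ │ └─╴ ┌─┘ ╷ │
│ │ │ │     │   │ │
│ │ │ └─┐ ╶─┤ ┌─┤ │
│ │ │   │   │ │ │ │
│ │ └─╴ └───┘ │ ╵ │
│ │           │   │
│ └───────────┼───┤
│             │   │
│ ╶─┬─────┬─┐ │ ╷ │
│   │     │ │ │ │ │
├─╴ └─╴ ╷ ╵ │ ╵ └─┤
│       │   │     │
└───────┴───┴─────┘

Finding path from (0, 8) to (1, 5):
Path: (0,8) → (0,7) → (0,6) → (1,6) → (1,5)
Distance: 4 steps

Solution:

┌───────────┬─────┐
│           │↓ ← A│
│ ┌───┐ ╶─┐ ╵ ╶─┐ │
│ │   │   │B ↲  │ │
├─┘ ╷ ├─┐ └───┬─┘ │
│   │ │ │     │   │
│ ┌─┤ │ └─╴ ┌─┘ ╷ │
│ │ │ │     │   │ │
│ │ │ └─┐ ╶─┤ ┌─┤ │
│ │ │   │   │ │ │ │
│ │ └─╴ └───┘ │ ╵ │
│ │           │   │
│ └───────────┼───┤
│             │   │
│ ╶─┬─────┬─┐ │ ╷ │
│   │     │ │ │ │ │
├─╴ └─╴ ╷ ╵ │ ╵ └─┤
│       │   │     │
└───────┴───┴─────┘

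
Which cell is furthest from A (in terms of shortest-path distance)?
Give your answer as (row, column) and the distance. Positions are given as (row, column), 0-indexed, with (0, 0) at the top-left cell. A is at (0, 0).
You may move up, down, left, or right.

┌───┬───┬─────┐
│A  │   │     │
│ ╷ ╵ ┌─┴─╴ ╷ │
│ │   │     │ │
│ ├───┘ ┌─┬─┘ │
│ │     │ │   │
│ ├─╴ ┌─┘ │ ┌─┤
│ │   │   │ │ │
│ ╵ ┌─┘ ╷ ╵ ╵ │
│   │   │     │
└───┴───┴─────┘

Computing BFS distances from A to all cells:
Furthest cell: (4, 2)
Distance: 24 steps

Path from A to the furthest cell:

┌───┬───┬─────┐
│A  │   │  ↱ ↓│
│ ╷ ╵ ┌─┴─╴ ╷ │
│↓│   │↱ → ↑│↓│
│ ├───┘ ┌─┬─┘ │
│↓│  ↱ ↑│ │↓ ↲│
│ ├─╴ ┌─┘ │ ┌─┤
│↓│↱ ↑│↓ ↰│↓│ │
│ ╵ ┌─┘ ╷ ╵ ╵ │
│↳ ↑│B ↲│↑ ↲  │
└───┴───┴─────┘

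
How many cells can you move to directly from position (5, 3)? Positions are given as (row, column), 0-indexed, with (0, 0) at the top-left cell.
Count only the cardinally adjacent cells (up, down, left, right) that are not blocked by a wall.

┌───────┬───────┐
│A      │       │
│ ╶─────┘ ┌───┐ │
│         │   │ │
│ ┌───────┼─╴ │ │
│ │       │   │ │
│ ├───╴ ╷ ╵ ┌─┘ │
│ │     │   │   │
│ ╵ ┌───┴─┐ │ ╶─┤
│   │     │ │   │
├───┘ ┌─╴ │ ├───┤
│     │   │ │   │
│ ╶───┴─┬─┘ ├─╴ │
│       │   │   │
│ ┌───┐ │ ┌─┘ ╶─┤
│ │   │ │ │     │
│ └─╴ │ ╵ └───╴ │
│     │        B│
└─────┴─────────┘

Checking passable neighbors of (5, 3):
Neighbors: (5, 4)
Count: 1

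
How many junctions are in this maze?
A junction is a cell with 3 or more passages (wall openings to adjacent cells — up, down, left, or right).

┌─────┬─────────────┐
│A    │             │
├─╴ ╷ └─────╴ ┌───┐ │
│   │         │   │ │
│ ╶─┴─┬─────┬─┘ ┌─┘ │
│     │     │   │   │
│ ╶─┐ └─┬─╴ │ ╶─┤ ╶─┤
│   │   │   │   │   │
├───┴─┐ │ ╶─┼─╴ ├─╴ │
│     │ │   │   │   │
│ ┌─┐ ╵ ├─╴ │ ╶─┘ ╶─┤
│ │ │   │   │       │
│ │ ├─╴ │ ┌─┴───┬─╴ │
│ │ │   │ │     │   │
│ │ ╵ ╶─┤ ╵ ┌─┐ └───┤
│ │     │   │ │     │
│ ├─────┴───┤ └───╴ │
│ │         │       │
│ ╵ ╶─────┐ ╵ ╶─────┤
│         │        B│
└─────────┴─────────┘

Checking each cell for number of passages:

Junctions found (3+ passages):
  (0, 1): 3 passages
  (0, 6): 3 passages
  (2, 0): 3 passages
  (5, 3): 3 passages
  (5, 8): 3 passages
  (7, 2): 3 passages
  (8, 6): 3 passages
  (9, 1): 3 passages
  (9, 6): 3 passages
Total junctions: 9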